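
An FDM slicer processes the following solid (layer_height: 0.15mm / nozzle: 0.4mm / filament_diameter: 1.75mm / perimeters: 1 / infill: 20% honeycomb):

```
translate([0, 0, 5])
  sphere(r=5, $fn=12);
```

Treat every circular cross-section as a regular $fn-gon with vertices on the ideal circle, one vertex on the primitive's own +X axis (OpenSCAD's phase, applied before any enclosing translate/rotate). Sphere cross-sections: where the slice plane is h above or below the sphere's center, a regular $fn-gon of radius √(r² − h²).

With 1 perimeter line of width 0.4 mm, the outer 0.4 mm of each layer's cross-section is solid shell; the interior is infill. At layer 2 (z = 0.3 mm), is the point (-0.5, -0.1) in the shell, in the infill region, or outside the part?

infill

At z = 0.3 mm: the r=5 sphere slices to a regular 12-gon of circumradius 1.706 (√(r²−h²) with h=4.7 from center). Overall, the cross-section is a single solid region. The nearest boundary edge runs (-1.71, 0.00)→(-1.48, -0.85); distance from the point to it = 1.14 mm. The point is inside the cross-section and 1.14 mm from the nearest boundary — more than the 0.4 mm shell width (1 × 0.4), so it's in the infill interior.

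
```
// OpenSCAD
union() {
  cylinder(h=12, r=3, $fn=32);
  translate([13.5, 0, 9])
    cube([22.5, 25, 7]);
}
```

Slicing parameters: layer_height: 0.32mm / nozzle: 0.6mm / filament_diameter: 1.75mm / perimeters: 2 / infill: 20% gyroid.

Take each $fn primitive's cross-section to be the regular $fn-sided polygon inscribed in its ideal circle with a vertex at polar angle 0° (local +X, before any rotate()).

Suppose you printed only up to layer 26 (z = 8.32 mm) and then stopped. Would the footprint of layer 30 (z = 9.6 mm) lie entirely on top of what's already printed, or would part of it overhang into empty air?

Compare the two slices. At z = 8.32: the r=3 cylinder gives a regular 32-gon of circumradius 3 (constant along its height) (area = (32/2)·3.000²·sin(360°/32) = 28.09 mm²); the cube at (13.5, 0) does not reach this height (z outside [9, 16]); Combining (union): only the r=3 cylinder is present, so the union is just that shape — area = 28.09 mm². At z = 9.6: the r=3 cylinder contributes a regular 32-gon of circumradius 3 (area = (32/2)·3.000²·sin(360°/32) = 28.09 mm²); the cube at (13.5, 0) is present — its section is the full 22.5×25 rectangle (area 562.50 mm²); Merging all regions: the 2 present regions are separate (no shared area or edge), so areas and boundary lengths simply add and each stays a separate island — area = 590.59 mm². Checking containment: at z = 9.6 the cross-section extends beyond the z = 8.32 cross-section by about 562.50 mm².

part overhangs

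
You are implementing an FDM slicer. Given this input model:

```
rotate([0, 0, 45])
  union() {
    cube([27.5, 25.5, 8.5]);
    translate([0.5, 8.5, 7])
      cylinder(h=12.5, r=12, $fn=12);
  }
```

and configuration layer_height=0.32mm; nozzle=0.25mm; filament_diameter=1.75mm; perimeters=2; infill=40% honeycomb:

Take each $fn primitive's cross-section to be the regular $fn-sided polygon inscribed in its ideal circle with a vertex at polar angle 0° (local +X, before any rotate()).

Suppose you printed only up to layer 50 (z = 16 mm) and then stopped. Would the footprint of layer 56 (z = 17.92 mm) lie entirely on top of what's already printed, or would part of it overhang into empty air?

entirely on top

Compare the two slices. At z = 16: the cube does not reach this height (z outside [0, 8.5]); the cylinder at (0.5, 8.5): section is a regular 12-gon, circumradius r=12 (area = (12/2)·12.000²·sin(360°/12) = 432.00 mm²); Taking the union: only the r=12 cylinder at (0.5, 8.5) is present, so the union is just that shape — area = 432.00 mm²; (rotated 45° about Z; rotation is an isometry so areas/perimeters/island counts are preserved). At z = 17.92: the cube is not intersected at this z (z outside [0, 8.5]); the cylinder at (0.5, 8.5): section is a regular 12-gon, circumradius r=12 (area = (12/2)·12.000²·sin(360°/12) = 432.00 mm²); Combining (union): only the r=12 cylinder at (0.5, 8.5) is present, so the union is just that shape — area = 432.00 mm²; (rotated 45° about Z; rotation is an isometry so areas/perimeters/island counts are preserved). Checking containment: the cross-section at z = 17.92 is a subset of the cross-section at z = 16.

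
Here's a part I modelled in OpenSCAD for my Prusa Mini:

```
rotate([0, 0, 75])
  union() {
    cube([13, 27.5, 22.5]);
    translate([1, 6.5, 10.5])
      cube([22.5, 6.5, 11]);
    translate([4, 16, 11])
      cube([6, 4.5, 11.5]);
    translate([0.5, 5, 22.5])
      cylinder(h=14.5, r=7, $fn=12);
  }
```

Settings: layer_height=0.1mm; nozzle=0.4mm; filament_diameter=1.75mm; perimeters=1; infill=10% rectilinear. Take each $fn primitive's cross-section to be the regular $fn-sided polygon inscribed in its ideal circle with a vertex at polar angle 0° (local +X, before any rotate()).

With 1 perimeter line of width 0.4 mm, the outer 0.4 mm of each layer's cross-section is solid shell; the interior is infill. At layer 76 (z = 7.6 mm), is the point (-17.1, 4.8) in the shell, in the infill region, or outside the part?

shell

At z = 7.6 mm: the cube is present — its section is the full 13×27.5 rectangle; the cube at (1, 6.5) is absent (z outside [10.5, 21.5]); the cube at (4, 16) is absent (z outside [11, 22.5]); the cylinder at (0.5, 5) is absent (z outside [22.5, 37]); Taking the union: only the 13×27.5 cube is present, so the union is just that shape — 1 connected region; (rotated 75° about Z; rotation is an isometry so areas/perimeters/island counts are preserved). Overall, the cross-section is a single solid region. Undo the 75° rotation: the query point maps to (0.211, 17.760) in the un-rotated model frame. The nearest boundary edge runs (0.00, 27.50)→(0.00, 0.00); distance from the point to it = 0.21 mm. The point is inside the cross-section, 0.21 mm from the nearest boundary — within the 0.4 mm shell band (1 × 0.4).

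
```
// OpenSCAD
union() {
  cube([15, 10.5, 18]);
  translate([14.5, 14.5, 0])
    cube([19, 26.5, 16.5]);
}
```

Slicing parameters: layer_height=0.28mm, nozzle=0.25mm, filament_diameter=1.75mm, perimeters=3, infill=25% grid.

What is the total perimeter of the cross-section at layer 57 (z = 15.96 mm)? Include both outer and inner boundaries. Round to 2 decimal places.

142.00 mm

At z = 15.96 mm: the cube (footprint 15×10.5) is included at this height (perimeter 51.00 mm); the cube at (14.5, 14.5) (footprint 19×26.5) is included at this height (perimeter 91.00 mm); Combining (union): the 2 present regions are separate (no shared area or edge), so areas and boundary lengths simply add and each stays a separate island — boundary = 142.00 mm. Overall, the cross-section has 2 separate islands. Total boundary length (outer) = 142.00 mm.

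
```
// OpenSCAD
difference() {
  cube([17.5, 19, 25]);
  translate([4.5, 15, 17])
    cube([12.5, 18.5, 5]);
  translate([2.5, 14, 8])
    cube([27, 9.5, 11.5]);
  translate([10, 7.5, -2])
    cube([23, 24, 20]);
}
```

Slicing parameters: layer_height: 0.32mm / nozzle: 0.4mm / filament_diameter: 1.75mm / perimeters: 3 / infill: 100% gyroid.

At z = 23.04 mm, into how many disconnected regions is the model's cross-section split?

1

At z = 23.04 mm: the 17.5×19 cube contributes its full rectangle; the cube at (4.5, 15) is not intersected at this z (z outside [17, 22]); the cube at (2.5, 14) does not reach this height (z outside [8, 19.5]); the cube at (10, 7.5) does not reach this height (z outside [-2, 18]); Subtracting the remaining from the first: none of the subtracted shapes is present at this height, so the 17.5×19 cube is unchanged — 1 connected region. The result has 1 disconnected region.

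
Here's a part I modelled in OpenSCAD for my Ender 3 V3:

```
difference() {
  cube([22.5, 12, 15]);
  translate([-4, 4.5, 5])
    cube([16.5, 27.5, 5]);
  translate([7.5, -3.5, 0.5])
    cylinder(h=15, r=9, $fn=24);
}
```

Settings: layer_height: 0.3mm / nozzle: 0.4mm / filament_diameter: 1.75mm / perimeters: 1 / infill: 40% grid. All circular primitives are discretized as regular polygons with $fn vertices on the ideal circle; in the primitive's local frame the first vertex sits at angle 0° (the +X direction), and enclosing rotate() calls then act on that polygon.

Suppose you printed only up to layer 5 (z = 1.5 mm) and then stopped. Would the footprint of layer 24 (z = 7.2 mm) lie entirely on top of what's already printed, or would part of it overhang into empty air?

Compare the two slices. At z = 1.5: the 22.5×12 cube contributes its full rectangle (area 270.00 mm²); the cube at (-4, 4.5) is not intersected at this z (z outside [5, 10]); the r=9 cylinder at (7.5, -3.5) contributes a regular 24-gon of circumradius 9 (area = (24/2)·9.000²·sin(360°/24) = 251.57 mm²); Taking the first minus the rest: starting from the 22.5×12 cube (270.00 mm²), the r=9 cylinder at (7.5, -3.5) partially overlaps it — only the 64.23 mm² overlap (of its 251.57 mm²) is removed, clipping the outline — area = 205.77 mm². At z = 7.2: the cube is present — its section is the full 22.5×12 rectangle (area 270.00 mm²); the 16.5×27.5 cube at (-4, 4.5) contributes its full rectangle (area 453.75 mm²); the cylinder at (7.5, -3.5): section is a regular 24-gon, circumradius r=9 (area = (24/2)·9.000²·sin(360°/24) = 251.57 mm²); Taking the first minus the rest: starting from the 22.5×12 cube (270.00 mm²), the 16.5×27.5 cube at (-4, 4.5) partially overlaps it — only the 93.75 mm² overlap (of its 453.75 mm²) is removed, clipping the outline; the r=9 cylinder at (7.5, -3.5) partially overlaps it — only the 59.12 mm² overlap (of its 251.57 mm²) is removed, clipping the outline — area = 117.13 mm². Checking containment: the cross-section at z = 7.2 is a subset of the cross-section at z = 1.5.

entirely on top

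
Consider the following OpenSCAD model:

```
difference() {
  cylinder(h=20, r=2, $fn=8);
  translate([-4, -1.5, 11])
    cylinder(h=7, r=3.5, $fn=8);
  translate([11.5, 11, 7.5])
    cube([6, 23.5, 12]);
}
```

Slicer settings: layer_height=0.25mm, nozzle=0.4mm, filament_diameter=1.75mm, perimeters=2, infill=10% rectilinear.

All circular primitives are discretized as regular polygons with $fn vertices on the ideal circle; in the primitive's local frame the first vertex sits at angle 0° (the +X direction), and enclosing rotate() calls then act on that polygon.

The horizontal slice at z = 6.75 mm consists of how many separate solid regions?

1

At z = 6.75 mm: the cylinder: section is a regular 8-gon, circumradius r=2; the cylinder at (-4, -1.5) is absent (z outside [11, 18]); the cube at (11.5, 11) is not intersected at this z (z outside [7.5, 19.5]); After the difference (first − rest): none of the subtracted shapes is present at this height, so the r=2 cylinder is unchanged — 1 connected region. The result has 1 disconnected region.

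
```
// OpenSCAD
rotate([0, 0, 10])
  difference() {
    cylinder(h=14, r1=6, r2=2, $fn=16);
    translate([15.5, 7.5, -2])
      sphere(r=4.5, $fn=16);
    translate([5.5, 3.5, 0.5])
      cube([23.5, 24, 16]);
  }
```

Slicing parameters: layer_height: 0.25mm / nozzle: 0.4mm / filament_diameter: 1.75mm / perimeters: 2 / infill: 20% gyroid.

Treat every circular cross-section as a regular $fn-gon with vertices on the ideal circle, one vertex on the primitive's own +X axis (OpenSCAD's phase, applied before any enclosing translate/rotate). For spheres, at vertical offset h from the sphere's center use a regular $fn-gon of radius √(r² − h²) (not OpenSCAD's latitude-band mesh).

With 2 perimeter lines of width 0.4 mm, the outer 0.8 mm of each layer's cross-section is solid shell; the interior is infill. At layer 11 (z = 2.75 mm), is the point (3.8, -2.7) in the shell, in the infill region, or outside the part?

shell

At z = 2.75 mm: the cone contributes a regular 16-gon of circumradius 5.214 (interpolated between r1=6 and r2=2 at t=0.196); the sphere at (15.5, 7.5) is not intersected at this z (|z−center|=4.750 > r=4.5); the cube at (5.5, 3.5) (footprint 23.5×24) is included at this height; Taking the first minus the rest: starting from the cone, the 23.5×24 cube at (5.5, 3.5) misses the remaining region (no effect) — 1 connected region; (rotated 10° about Z; rotation is an isometry so areas/perimeters/island counts are preserved). Overall, the cross-section is a single solid region. Undo the 10° rotation: the query point maps to (3.273, -3.319) in the un-rotated model frame. The nearest boundary edge runs (3.69, -3.69)→(2.00, -4.82); distance from the point to it = 0.54 mm. The point is inside the cross-section, 0.54 mm from the nearest boundary — within the 0.8 mm shell band (2 × 0.4).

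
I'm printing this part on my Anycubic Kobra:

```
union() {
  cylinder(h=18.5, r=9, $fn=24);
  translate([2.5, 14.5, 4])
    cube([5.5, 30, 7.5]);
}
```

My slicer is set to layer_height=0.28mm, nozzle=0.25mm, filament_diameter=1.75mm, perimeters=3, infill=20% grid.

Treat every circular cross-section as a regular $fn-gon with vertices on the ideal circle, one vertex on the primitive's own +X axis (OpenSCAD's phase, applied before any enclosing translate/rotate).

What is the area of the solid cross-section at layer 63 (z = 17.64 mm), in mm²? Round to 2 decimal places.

251.57 mm²

At z = 17.64 mm: the r=9 cylinder gives a regular 24-gon of circumradius 9 (constant along its height) (area = (24/2)·9.000²·sin(360°/24) = 251.57 mm²); the cube at (2.5, 14.5) does not reach this height (z outside [4, 11.5]); Merging all regions: only the r=9 cylinder is present, so the union is just that shape — area = 251.57 mm². Overall, the cross-section is a single solid region. Net area = 251.57 mm².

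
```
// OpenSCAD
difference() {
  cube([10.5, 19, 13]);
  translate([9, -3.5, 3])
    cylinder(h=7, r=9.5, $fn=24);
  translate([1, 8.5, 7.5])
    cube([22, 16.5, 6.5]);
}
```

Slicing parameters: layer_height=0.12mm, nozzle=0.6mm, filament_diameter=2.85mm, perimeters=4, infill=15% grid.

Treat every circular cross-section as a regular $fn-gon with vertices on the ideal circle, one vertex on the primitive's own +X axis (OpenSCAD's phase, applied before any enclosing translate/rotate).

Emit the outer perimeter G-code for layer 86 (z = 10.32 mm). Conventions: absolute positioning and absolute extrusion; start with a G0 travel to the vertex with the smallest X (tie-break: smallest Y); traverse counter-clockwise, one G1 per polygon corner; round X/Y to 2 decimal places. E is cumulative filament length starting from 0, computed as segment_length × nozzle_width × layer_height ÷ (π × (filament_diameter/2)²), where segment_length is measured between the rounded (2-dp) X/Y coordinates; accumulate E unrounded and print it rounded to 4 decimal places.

At z = 10.32 mm: the 10.5×19 cube contributes its full rectangle; the cylinder at (9, -3.5) is absent (z outside [3, 10]); the cube at (1, 8.5) is present — its section is the full 22×16.5 rectangle; After the difference (first − rest): starting from the 10.5×19 cube, the 22×16.5 cube at (1, 8.5) partially overlaps it — only the 99.75 mm² overlap (of its 363.00 mm²) is removed, clipping the outline — 1 connected region. The outline is a single polygon with 6 vertices. Extrusion per mm of travel: 0.6 × 0.12 / (π × 1.425²) = 0.011286. Accumulating E over each segment gives final E = 0.6659.

G0 X0.00 Y0.00 Z10.32
G1 X10.50 Y0.00 E0.1185
G1 X10.50 Y8.50 E0.2144
G1 X1.00 Y8.50 E0.3217
G1 X1.00 Y19.00 E0.4402
G1 X0.00 Y19.00 E0.4515
G1 X0.00 Y0.00 E0.6659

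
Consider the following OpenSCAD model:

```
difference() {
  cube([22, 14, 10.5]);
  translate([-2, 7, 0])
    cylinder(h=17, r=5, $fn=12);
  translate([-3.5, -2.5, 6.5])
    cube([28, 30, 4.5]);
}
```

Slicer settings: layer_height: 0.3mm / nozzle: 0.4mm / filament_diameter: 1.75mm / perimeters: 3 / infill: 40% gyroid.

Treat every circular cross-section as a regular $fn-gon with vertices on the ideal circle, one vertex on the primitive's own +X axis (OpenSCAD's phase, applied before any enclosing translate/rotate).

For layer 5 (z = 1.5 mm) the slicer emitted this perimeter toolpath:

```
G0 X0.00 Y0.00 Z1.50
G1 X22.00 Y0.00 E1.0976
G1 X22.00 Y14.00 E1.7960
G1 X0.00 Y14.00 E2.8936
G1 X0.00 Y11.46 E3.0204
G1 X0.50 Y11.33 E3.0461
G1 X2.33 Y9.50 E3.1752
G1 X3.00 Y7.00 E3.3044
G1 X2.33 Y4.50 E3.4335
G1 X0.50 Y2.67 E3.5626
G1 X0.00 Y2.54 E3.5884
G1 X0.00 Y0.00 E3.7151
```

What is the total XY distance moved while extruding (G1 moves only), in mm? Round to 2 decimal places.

Sum the Euclidean lengths of each G1 segment: total = 74.47 mm.

74.47 mm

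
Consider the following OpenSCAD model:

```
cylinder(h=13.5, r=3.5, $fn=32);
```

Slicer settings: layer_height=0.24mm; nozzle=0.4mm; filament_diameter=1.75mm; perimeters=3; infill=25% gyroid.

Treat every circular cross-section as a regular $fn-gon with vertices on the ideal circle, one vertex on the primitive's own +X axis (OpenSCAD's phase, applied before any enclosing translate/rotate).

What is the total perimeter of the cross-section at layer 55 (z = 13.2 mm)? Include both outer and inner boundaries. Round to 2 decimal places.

21.96 mm

At z = 13.2 mm: the r=3.5 cylinder contributes a regular 32-gon of circumradius 3.5 (perimeter = 2·32·3.500·sin(180°/32) = 21.96 mm). Overall, the cross-section is a single solid region. Total boundary length (outer) = 21.96 mm.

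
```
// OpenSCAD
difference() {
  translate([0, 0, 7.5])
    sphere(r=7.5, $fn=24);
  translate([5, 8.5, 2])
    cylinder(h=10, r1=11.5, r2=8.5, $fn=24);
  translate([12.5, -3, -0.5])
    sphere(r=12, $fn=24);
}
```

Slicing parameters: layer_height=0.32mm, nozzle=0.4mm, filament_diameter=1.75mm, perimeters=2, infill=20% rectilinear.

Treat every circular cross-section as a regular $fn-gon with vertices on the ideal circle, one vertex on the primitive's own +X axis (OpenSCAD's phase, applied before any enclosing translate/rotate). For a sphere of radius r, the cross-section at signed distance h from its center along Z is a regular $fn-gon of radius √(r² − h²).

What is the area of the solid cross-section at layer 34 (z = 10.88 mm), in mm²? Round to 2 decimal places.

At z = 10.88 mm: the sphere: section is a regular 24-gon, circumradius = √(r²−h²) = √(7.5²−3.38²) = 6.695 (area = (24/2)·6.695²·sin(360°/24) = 139.22 mm²); the cone at (5, 8.5) contributes a regular 24-gon of circumradius 8.836 (interpolated between r1=11.5 and r2=8.5 at t=0.888) (area = (24/2)·8.836²·sin(360°/24) = 242.49 mm²); the sphere at (12.5, -3): section is a regular 24-gon, circumradius = √(r²−h²) = √(12²−11.38²) = 3.807 (area = (24/2)·3.807²·sin(360°/24) = 45.02 mm²); Taking the first minus the rest: starting from the r=7.5 sphere (139.22 mm²), the cone at (5, 8.5) partially overlaps it — only the 45.34 mm² overlap (of its 242.49 mm²) is removed, clipping the outline; the r=12 sphere at (12.5, -3) misses the remaining region (no effect) — area = 93.88 mm². Overall, the cross-section is a single solid region. Net area = 93.88 mm².

93.88 mm²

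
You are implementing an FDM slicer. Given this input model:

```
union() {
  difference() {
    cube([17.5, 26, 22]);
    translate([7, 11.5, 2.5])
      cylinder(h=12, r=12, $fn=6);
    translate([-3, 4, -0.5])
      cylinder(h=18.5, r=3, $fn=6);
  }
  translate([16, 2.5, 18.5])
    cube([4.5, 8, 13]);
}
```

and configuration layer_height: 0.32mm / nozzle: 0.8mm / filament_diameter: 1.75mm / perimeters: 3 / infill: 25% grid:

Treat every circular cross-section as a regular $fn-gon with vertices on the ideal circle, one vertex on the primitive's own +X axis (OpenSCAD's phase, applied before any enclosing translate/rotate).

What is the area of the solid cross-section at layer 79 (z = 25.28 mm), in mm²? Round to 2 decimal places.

At z = 25.28 mm: the cube is absent (z outside [0, 22]); the cylinder at (7, 11.5) does not reach this height (z outside [2.5, 14.5]); the cylinder at (-3, 4) is absent (z outside [-0.5, 18]); After the difference (first − rest): the first operand is absent here, so nothing remains; the cube at (16, 2.5) (footprint 4.5×8) is included at this height (area 36.00 mm²); Combining (union): only the 4.5×8 cube at (16, 2.5) is present, so the union is just that shape — area = 36.00 mm². Overall, the cross-section is a single solid region. Net area = 36.00 mm².

36.00 mm²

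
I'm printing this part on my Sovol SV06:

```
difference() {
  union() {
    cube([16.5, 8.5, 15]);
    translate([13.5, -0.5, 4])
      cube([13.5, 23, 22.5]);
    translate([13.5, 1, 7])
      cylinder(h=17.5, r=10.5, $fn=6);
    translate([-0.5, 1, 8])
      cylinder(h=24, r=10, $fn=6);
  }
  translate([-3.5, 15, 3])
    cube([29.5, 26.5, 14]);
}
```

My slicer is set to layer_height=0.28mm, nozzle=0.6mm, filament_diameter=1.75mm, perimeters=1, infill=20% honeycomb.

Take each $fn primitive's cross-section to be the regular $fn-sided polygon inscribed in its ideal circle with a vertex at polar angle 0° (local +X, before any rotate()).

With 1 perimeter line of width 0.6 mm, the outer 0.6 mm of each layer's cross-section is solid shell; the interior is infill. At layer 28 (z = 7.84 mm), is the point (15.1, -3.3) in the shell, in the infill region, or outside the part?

infill

At z = 7.84 mm: the cube is present — its section is the full 16.5×8.5 rectangle; the cube at (13.5, -0.5) is present — its section is the full 13.5×23 rectangle; the r=10.5 cylinder at (13.5, 1) gives a regular 6-gon of circumradius 10.5 (constant along its height); the cylinder at (-0.5, 1) is not intersected at this z (z outside [8, 32]); Merging all regions: the regions partially overlap (shared area 184.93 mm²), so overlapping operands fuse into one piece — 1 connected region; the cube at (-3.5, 15) (footprint 29.5×26.5) is included at this height; Subtracting the remaining from the first: starting from that combined region, the 29.5×26.5 cube at (-3.5, 15) partially overlaps it — only the 93.75 mm² overlap (of its 781.75 mm²) is removed, clipping the outline — 1 connected region. Overall, the cross-section is a single solid region. The nearest boundary edge runs (18.75, -8.09)→(8.25, -8.09); distance from the point to it = 4.79 mm. The point is inside the cross-section and 4.79 mm from the nearest boundary — more than the 0.6 mm shell width (1 × 0.6), so it's in the infill interior.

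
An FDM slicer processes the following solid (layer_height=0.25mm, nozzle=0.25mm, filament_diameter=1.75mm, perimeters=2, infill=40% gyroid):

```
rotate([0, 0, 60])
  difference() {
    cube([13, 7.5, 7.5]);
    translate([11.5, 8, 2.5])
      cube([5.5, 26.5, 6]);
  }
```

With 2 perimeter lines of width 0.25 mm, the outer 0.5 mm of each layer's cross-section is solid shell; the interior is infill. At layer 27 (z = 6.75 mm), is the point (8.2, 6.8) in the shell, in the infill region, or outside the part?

outside

At z = 6.75 mm: the cube is present — its section is the full 13×7.5 rectangle; the cube at (11.5, 8) (footprint 5.5×26.5) is included at this height; After the difference (first − rest): starting from the 13×7.5 cube, the 5.5×26.5 cube at (11.5, 8) misses the remaining region (no effect) — 1 connected region; (rotated 60° about Z; rotation is an isometry so areas/perimeters/island counts are preserved). Overall, the cross-section is a single solid region. Undo the 60° rotation: the query point maps to (9.989, -3.701) in the un-rotated model frame. The nearest boundary edge runs (13.00, 0.00)→(0.00, 0.00); distance from the point to it = 3.70 mm. The point is not inside any of the regions above, so it lies outside the cross-section (3.70 mm from the nearest boundary).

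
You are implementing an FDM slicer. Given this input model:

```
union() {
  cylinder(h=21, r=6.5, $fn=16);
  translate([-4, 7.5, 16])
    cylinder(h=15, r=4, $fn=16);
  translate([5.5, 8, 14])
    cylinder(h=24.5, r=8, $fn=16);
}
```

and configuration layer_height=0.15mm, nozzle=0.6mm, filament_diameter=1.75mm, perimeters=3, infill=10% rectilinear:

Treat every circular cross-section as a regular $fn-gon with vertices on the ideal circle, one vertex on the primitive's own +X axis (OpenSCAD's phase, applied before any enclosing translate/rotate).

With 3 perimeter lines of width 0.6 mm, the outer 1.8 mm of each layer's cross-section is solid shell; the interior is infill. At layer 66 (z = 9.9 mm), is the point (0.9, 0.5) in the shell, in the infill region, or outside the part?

infill

At z = 9.9 mm: the r=6.5 cylinder contributes a regular 16-gon of circumradius 6.5; the cylinder at (-4, 7.5) is not intersected at this z (z outside [16, 31]); the cylinder at (5.5, 8) is not intersected at this z (z outside [14, 38.5]); Combining (union): only the r=6.5 cylinder is present, so the union is just that shape — 1 connected region. Overall, the cross-section is a single solid region. The nearest boundary edge runs (6.01, 2.49)→(4.60, 4.60); distance from the point to it = 5.35 mm. The point is inside the cross-section and 5.35 mm from the nearest boundary — more than the 1.8 mm shell width (3 × 0.6), so it's in the infill interior.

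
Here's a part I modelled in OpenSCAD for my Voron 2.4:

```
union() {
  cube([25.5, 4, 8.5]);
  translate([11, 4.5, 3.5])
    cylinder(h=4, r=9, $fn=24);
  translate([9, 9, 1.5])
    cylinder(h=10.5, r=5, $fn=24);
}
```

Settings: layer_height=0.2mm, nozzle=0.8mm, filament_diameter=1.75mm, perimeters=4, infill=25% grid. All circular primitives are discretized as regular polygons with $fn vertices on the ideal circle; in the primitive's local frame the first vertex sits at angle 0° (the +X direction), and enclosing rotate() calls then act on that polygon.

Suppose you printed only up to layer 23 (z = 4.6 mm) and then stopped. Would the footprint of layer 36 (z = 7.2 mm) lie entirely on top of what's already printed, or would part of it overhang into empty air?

entirely on top

Compare the two slices. At z = 4.6: the 25.5×4 cube contributes its full rectangle (area 102.00 mm²); the cylinder at (11, 4.5): section is a regular 24-gon, circumradius r=9 (area = (24/2)·9.000²·sin(360°/24) = 251.57 mm²); the r=5 cylinder at (9, 9) contributes a regular 24-gon of circumradius 5 (area = (24/2)·5.000²·sin(360°/24) = 77.65 mm²); Combining (union): the regions partially overlap — summed areas 431.22 mm² minus the doubly-counted overlap 140.50 mm² gives 290.72 mm² — area = 290.72 mm². At z = 7.2: the cube (footprint 25.5×4) is included at this height (area 102.00 mm²); the r=9 cylinder at (11, 4.5) gives a regular 24-gon of circumradius 9 (constant along its height) (area = (24/2)·9.000²·sin(360°/24) = 251.57 mm²); the r=5 cylinder at (9, 9) contributes a regular 24-gon of circumradius 5 (area = (24/2)·5.000²·sin(360°/24) = 77.65 mm²); Combining (union): the regions partially overlap — summed areas 431.22 mm² minus the doubly-counted overlap 140.50 mm² gives 290.72 mm² — area = 290.72 mm². Checking containment: the cross-section at z = 7.2 is a subset of the cross-section at z = 4.6.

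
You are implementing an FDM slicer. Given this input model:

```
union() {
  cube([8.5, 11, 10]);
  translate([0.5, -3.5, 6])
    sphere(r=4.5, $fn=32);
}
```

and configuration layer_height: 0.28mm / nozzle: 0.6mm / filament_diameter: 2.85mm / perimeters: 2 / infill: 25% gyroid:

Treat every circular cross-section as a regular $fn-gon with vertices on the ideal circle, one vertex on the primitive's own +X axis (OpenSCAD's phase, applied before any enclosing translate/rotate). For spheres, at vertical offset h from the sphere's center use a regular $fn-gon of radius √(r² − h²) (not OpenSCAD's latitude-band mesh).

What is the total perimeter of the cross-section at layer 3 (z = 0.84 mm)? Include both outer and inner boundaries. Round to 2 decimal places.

39.00 mm

At z = 0.84 mm: the cube is present — its section is the full 8.5×11 rectangle (perimeter 39.00 mm); the sphere at (0.5, -3.5) does not reach this height (|z−center|=5.160 > r=4.5); Taking the union: only the 8.5×11 cube is present, so the union is just that shape — boundary = 39.00 mm. Overall, the cross-section is a single solid region. Total boundary length (outer) = 39.00 mm.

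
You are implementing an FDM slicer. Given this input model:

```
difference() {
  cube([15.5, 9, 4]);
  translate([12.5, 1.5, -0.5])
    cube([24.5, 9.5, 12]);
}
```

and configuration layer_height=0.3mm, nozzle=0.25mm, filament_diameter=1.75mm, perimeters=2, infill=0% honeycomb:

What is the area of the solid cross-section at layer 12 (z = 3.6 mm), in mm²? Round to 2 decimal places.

At z = 3.6 mm: the cube is present — its section is the full 15.5×9 rectangle (area 139.50 mm²); the cube at (12.5, 1.5) (footprint 24.5×9.5) is included at this height (area 232.75 mm²); Subtracting the remaining from the first: starting from the 15.5×9 cube (139.50 mm²), the 24.5×9.5 cube at (12.5, 1.5) partially overlaps it — only the 22.50 mm² overlap (of its 232.75 mm²) is removed, clipping the outline — area = 117.00 mm². Overall, the cross-section is a single solid region. Net area = 117.00 mm².

117.00 mm²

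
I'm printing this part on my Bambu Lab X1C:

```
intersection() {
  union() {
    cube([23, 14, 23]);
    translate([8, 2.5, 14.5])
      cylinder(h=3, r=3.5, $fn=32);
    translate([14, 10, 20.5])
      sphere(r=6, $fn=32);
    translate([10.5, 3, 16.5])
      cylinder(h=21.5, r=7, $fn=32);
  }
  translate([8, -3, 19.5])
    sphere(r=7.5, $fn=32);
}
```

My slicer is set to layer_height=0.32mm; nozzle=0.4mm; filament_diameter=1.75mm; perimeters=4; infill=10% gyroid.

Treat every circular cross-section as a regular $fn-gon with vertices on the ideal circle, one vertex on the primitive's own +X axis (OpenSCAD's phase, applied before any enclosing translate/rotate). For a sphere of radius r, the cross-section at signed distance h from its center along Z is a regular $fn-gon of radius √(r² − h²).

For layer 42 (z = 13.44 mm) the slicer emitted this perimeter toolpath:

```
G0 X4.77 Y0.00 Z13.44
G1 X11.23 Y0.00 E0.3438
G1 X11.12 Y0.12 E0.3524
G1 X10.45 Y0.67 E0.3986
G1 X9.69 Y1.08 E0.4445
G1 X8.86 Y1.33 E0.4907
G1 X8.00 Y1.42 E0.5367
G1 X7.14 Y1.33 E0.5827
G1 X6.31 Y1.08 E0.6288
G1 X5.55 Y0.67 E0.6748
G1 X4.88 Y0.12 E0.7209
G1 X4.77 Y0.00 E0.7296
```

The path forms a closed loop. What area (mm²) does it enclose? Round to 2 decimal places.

6.24 mm²

Apply the shoelace formula to the sequence of (X, Y) vertices; enclosed area = 6.24 mm².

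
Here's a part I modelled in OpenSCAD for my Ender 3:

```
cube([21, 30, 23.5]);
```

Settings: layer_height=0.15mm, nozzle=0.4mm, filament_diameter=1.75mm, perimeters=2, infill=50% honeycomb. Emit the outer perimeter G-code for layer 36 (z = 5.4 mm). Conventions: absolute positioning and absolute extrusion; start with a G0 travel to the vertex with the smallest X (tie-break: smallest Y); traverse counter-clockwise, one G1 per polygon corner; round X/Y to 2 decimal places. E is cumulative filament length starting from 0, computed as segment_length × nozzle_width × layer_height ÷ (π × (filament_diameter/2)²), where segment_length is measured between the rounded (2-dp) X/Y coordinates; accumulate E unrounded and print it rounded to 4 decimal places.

G0 X0.00 Y0.00 Z5.40
G1 X21.00 Y0.00 E0.5238
G1 X21.00 Y30.00 E1.2722
G1 X0.00 Y30.00 E1.7960
G1 X0.00 Y0.00 E2.5444

At z = 5.4 mm: the cube is present — its section is the full 21×30 rectangle. The outline is a single polygon with 4 vertices. Extrusion per mm of travel: 0.4 × 0.15 / (π × 0.875²) = 0.024945. Accumulating E over each segment gives final E = 2.5444.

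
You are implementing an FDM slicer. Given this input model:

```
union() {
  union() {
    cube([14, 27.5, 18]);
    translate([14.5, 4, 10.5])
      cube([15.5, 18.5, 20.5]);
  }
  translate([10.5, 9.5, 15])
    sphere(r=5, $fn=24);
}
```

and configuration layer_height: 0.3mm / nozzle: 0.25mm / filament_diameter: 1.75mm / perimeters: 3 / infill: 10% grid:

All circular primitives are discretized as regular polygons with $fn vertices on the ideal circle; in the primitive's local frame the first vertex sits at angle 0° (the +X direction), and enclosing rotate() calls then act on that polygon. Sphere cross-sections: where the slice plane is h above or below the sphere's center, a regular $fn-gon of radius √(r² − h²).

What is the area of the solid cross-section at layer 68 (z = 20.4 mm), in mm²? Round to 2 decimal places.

At z = 20.4 mm: the cube is absent (z outside [0, 18]); the cube at (14.5, 4) (footprint 15.5×18.5) is included at this height (area 286.75 mm²); Combining (union): only the 15.5×18.5 cube at (14.5, 4) is present, so the union is just that shape — area = 286.75 mm²; the sphere at (10.5, 9.5) does not reach this height (|z−center|=5.400 > r=5); Taking the union: only that combined region is present, so the union is just that shape — area = 286.75 mm². Overall, the cross-section is a single solid region. Net area = 286.75 mm².

286.75 mm²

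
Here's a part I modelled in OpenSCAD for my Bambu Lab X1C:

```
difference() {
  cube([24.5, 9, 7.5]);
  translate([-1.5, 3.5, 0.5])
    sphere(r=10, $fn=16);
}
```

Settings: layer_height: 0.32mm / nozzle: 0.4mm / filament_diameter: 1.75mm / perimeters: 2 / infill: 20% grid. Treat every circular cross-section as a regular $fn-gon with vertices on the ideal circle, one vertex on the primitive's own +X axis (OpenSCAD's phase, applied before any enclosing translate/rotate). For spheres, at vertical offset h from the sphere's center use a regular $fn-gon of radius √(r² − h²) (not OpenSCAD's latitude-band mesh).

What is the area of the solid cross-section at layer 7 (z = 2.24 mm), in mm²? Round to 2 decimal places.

At z = 2.24 mm: the 24.5×9 cube contributes its full rectangle (area 220.50 mm²); the r=10 sphere at (-1.5, 3.5) contributes a regular 16-gon of circumradius √(10²−1.74²) = 9.847 (area = (16/2)·9.847²·sin(360°/16) = 296.88 mm²); After the difference (first − rest): starting from the 24.5×9 cube (220.50 mm²), the r=10 sphere at (-1.5, 3.5) partially overlaps it — only the 70.20 mm² overlap (of its 296.88 mm²) is removed, clipping the outline — area = 150.30 mm². Overall, the cross-section is a single solid region. Net area = 150.30 mm².

150.30 mm²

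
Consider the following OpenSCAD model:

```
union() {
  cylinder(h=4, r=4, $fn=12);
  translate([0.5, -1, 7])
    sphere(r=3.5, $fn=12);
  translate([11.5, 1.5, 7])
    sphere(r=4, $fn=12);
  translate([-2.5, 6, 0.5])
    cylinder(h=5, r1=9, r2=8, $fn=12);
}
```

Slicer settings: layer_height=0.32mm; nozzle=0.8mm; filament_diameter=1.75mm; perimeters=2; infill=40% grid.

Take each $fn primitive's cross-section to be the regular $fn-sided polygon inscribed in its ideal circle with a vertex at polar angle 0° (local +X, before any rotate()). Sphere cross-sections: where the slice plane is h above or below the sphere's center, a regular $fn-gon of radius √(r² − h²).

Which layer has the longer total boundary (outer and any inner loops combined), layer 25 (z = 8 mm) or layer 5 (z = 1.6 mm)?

Layer 25 (z = 8): the cylinder is not intersected at this z (z outside [0, 4]); the r=3.5 sphere at (0.5, -1) slices to a regular 12-gon of circumradius 3.354 (√(r²−h²) with h=1 from center) (perimeter = 2·12·3.354·sin(180°/12) = 20.83 mm); the r=4 sphere at (11.5, 1.5) contributes a regular 12-gon of circumradius √(4²−1²) = 3.873 (perimeter = 2·12·3.873·sin(180°/12) = 24.06 mm); the cone at (-2.5, 6) does not reach this height (z outside [0.5, 5.5]); Combining (union): the 2 present regions are separate (no shared area or edge), so areas and boundary lengths simply add and each stays a separate island — boundary = 44.89 mm. So its perimeter = 44.89 mm. Layer 5 (z = 1.6): the cylinder: section is a regular 12-gon, circumradius r=4 (perimeter = 2·12·4.000·sin(180°/12) = 24.85 mm); the sphere at (0.5, -1) is not intersected at this z (|z−center|=5.400 > r=3.5); the sphere at (11.5, 1.5) does not reach this height (|z−center|=5.400 > r=4); the cone at (-2.5, 6) (r1=9→r2=8) has section circumradius 8.780 here — a regular 12-gon (perimeter = 2·12·8.780·sin(180°/12) = 54.54 mm); Combining (union): the regions partially overlap (shared area 37.71 mm²), so the edge portions inside another operand are dropped and the merged outline is re-measured after clipping — boundary = 56.66 mm. So its perimeter = 56.66 mm. Layer 5 is larger (56.66 vs 44.89 mm).

layer 5 (z = 1.6 mm)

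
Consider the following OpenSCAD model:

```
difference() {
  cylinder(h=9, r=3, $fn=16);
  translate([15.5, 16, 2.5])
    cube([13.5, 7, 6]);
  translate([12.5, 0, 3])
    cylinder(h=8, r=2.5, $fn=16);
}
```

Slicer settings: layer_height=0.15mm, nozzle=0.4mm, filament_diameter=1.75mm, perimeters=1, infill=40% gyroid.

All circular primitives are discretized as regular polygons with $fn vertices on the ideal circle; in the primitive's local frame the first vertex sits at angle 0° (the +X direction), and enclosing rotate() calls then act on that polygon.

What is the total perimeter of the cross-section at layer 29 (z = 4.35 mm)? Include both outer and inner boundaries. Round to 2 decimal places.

At z = 4.35 mm: the r=3 cylinder gives a regular 16-gon of circumradius 3 (constant along its height) (perimeter = 2·16·3.000·sin(180°/16) = 18.73 mm); the 13.5×7 cube at (15.5, 16) contributes its full rectangle (perimeter 41.00 mm); the r=2.5 cylinder at (12.5, 0) contributes a regular 16-gon of circumradius 2.5 (perimeter = 2·16·2.500·sin(180°/16) = 15.61 mm); Taking the first minus the rest: starting from the r=3 cylinder, the 13.5×7 cube at (15.5, 16) misses the remaining region (no effect); the r=2.5 cylinder at (12.5, 0) misses the remaining region (no effect) — boundary = 18.73 mm. Overall, the cross-section is a single solid region. Total boundary length (outer) = 18.73 mm.

18.73 mm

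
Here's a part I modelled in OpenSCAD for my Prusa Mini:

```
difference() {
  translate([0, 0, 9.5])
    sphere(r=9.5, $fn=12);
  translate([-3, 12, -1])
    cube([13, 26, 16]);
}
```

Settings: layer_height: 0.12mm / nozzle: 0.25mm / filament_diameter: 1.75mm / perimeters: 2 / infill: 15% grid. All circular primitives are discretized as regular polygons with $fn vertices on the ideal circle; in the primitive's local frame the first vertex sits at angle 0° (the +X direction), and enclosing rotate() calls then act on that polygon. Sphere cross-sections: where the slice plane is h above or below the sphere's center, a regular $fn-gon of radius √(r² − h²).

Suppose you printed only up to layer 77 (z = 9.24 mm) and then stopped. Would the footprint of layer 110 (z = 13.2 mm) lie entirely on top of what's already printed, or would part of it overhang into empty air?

Compare the two slices. At z = 9.24: the r=9.5 sphere contributes a regular 12-gon of circumradius √(9.5²−0.26²) = 9.496 (area = (12/2)·9.496²·sin(360°/12) = 270.55 mm²); the cube at (-3, 12) is present — its section is the full 13×26 rectangle (area 338.00 mm²); Subtracting the remaining from the first: starting from the r=9.5 sphere (270.55 mm²), the 13×26 cube at (-3, 12) misses the remaining region (no effect) — area = 270.55 mm². At z = 13.2: the sphere: section is a regular 12-gon, circumradius = √(r²−h²) = √(9.5²−3.7²) = 8.750 (area = (12/2)·8.750²·sin(360°/12) = 229.68 mm²); the cube at (-3, 12) (footprint 13×26) is included at this height (area 338.00 mm²); Taking the first minus the rest: starting from the r=9.5 sphere (229.68 mm²), the 13×26 cube at (-3, 12) misses the remaining region (no effect) — area = 229.68 mm². Checking containment: the cross-section at z = 13.2 is a subset of the cross-section at z = 9.24.

entirely on top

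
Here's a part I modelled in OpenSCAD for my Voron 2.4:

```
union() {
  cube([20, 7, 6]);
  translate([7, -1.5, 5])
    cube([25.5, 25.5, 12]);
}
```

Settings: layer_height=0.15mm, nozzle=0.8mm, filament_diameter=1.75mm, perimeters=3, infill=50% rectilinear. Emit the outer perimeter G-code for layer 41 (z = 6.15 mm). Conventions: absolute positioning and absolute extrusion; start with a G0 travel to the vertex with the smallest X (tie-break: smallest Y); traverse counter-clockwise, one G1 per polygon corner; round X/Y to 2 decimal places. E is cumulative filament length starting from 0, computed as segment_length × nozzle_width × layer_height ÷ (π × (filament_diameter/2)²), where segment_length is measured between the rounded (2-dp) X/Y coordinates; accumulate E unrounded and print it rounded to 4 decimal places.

At z = 6.15 mm: the cube is absent (z outside [0, 6]); the cube at (7, -1.5) (footprint 25.5×25.5) is included at this height; Combining (union): only the 25.5×25.5 cube at (7, -1.5) is present, so the union is just that shape — 1 connected region. The outline is a single polygon with 4 vertices. Extrusion per mm of travel: 0.8 × 0.15 / (π × 0.875²) = 0.049890. Accumulating E over each segment gives final E = 5.0888.

G0 X7.00 Y-1.50 Z6.15
G1 X32.50 Y-1.50 E1.2722
G1 X32.50 Y24.00 E2.5444
G1 X7.00 Y24.00 E3.8166
G1 X7.00 Y-1.50 E5.0888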